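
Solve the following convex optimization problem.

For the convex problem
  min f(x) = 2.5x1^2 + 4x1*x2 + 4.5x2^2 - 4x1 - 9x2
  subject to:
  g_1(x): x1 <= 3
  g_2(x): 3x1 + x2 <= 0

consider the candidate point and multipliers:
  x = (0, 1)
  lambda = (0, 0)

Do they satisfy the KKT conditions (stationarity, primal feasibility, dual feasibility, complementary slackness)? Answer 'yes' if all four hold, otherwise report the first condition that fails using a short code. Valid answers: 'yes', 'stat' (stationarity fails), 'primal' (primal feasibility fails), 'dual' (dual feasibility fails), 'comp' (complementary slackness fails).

Gradient of f: grad f(x) = Q x + c = (0, 0)
Constraint values g_i(x) = a_i^T x - b_i:
  g_1((0, 1)) = -3
  g_2((0, 1)) = 1
Stationarity residual: grad f(x) + sum_i lambda_i a_i = (0, 0)
  -> stationarity OK
Primal feasibility (all g_i <= 0): FAILS
Dual feasibility (all lambda_i >= 0): OK
Complementary slackness (lambda_i * g_i(x) = 0 for all i): OK

Verdict: the first failing condition is primal_feasibility -> primal.

primal


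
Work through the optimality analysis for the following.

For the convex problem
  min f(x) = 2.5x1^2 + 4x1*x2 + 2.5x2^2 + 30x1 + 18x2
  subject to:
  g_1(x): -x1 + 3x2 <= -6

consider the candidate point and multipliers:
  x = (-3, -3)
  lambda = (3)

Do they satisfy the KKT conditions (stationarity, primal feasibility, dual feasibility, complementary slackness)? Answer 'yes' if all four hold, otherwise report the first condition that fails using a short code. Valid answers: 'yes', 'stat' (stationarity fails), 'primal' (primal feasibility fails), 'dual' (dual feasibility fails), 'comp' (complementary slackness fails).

Gradient of f: grad f(x) = Q x + c = (3, -9)
Constraint values g_i(x) = a_i^T x - b_i:
  g_1((-3, -3)) = 0
Stationarity residual: grad f(x) + sum_i lambda_i a_i = (0, 0)
  -> stationarity OK
Primal feasibility (all g_i <= 0): OK
Dual feasibility (all lambda_i >= 0): OK
Complementary slackness (lambda_i * g_i(x) = 0 for all i): OK

Verdict: yes, KKT holds.

yes


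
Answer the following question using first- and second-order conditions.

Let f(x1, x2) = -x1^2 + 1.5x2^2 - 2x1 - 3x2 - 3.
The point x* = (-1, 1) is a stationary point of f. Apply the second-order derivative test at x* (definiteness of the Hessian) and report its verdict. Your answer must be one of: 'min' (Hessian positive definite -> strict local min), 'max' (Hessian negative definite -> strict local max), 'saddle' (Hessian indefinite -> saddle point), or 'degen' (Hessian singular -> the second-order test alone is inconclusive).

Compute the Hessian H = grad^2 f:
  H = [[-2, 0], [0, 3]]
Verify stationarity: grad f(x*) = H x* + g = (0, 0).
Eigenvalues of H: -2, 3.
Eigenvalues have mixed signs, so H is indefinite -> x* is a saddle point.

saddle


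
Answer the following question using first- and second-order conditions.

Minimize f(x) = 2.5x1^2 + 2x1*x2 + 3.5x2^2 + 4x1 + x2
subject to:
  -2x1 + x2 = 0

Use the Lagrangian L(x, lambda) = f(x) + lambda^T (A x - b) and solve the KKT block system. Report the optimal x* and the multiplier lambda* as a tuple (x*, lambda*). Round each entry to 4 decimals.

Form the Lagrangian:
  L(x, lambda) = (1/2) x^T Q x + c^T x + lambda^T (A x - b)
Stationarity (grad_x L = 0): Q x + c + A^T lambda = 0.
Primal feasibility: A x = b.

This gives the KKT block system:
  [ Q   A^T ] [ x     ]   [-c ]
  [ A    0  ] [ lambda ] = [ b ]

Solving the linear system:
  x*      = (-0.1463, -0.2927)
  lambda* = (1.3415)
  f(x*)   = -0.439

x* = (-0.1463, -0.2927), lambda* = (1.3415)


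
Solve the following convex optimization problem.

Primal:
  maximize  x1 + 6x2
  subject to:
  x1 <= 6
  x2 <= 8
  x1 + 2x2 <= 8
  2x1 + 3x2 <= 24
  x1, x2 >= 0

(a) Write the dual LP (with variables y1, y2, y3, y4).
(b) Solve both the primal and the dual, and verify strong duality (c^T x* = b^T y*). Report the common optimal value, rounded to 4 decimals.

The standard primal-dual pair for 'max c^T x s.t. A x <= b, x >= 0' is:
  Dual:  min b^T y  s.t.  A^T y >= c,  y >= 0.

So the dual LP is:
  minimize  6y1 + 8y2 + 8y3 + 24y4
  subject to:
    y1 + y3 + 2y4 >= 1
    y2 + 2y3 + 3y4 >= 6
    y1, y2, y3, y4 >= 0

Solving the primal: x* = (0, 4).
  primal value c^T x* = 24.
Solving the dual: y* = (0, 0, 3, 0).
  dual value b^T y* = 24.
Strong duality: c^T x* = b^T y*. Confirmed.

24


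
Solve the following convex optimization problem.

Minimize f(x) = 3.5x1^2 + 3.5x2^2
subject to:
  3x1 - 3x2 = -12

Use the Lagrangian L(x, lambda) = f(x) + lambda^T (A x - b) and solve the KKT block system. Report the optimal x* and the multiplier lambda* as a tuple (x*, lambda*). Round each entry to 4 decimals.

Form the Lagrangian:
  L(x, lambda) = (1/2) x^T Q x + c^T x + lambda^T (A x - b)
Stationarity (grad_x L = 0): Q x + c + A^T lambda = 0.
Primal feasibility: A x = b.

This gives the KKT block system:
  [ Q   A^T ] [ x     ]   [-c ]
  [ A    0  ] [ lambda ] = [ b ]

Solving the linear system:
  x*      = (-2, 2)
  lambda* = (4.6667)
  f(x*)   = 28

x* = (-2, 2), lambda* = (4.6667)


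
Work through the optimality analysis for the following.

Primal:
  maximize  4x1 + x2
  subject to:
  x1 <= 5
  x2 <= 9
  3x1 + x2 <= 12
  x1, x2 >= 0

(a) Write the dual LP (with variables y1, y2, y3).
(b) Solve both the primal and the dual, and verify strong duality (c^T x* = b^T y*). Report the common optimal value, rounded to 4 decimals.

The standard primal-dual pair for 'max c^T x s.t. A x <= b, x >= 0' is:
  Dual:  min b^T y  s.t.  A^T y >= c,  y >= 0.

So the dual LP is:
  minimize  5y1 + 9y2 + 12y3
  subject to:
    y1 + 3y3 >= 4
    y2 + y3 >= 1
    y1, y2, y3 >= 0

Solving the primal: x* = (4, 0).
  primal value c^T x* = 16.
Solving the dual: y* = (0, 0, 1.3333).
  dual value b^T y* = 16.
Strong duality: c^T x* = b^T y*. Confirmed.

16


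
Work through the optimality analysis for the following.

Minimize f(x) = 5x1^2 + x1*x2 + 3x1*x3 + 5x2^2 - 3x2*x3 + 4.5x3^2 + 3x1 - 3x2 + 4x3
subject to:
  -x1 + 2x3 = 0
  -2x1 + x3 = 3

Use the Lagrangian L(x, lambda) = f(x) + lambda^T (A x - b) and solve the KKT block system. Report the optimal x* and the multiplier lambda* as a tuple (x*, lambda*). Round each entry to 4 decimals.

Form the Lagrangian:
  L(x, lambda) = (1/2) x^T Q x + c^T x + lambda^T (A x - b)
Stationarity (grad_x L = 0): Q x + c + A^T lambda = 0.
Primal feasibility: A x = b.

This gives the KKT block system:
  [ Q   A^T ] [ x     ]   [-c ]
  [ A    0  ] [ lambda ] = [ b ]

Solving the linear system:
  x*      = (-2, 0.2, -1)
  lambda* = (14.3333, -17.0667)
  f(x*)   = 20.3

x* = (-2, 0.2, -1), lambda* = (14.3333, -17.0667)


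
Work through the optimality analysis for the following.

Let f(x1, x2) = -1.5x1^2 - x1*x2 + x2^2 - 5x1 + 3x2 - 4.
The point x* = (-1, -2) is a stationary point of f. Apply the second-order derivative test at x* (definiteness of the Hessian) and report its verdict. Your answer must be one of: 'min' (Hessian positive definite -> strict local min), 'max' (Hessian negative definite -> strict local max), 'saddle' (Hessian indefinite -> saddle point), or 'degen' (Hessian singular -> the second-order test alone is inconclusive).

Compute the Hessian H = grad^2 f:
  H = [[-3, -1], [-1, 2]]
Verify stationarity: grad f(x*) = H x* + g = (0, 0).
Eigenvalues of H: -3.1926, 2.1926.
Eigenvalues have mixed signs, so H is indefinite -> x* is a saddle point.

saddle


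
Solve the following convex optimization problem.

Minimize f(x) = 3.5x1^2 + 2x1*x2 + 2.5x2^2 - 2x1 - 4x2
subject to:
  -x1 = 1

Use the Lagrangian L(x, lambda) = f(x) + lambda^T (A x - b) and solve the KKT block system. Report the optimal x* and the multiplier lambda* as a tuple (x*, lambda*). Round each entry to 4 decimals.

Form the Lagrangian:
  L(x, lambda) = (1/2) x^T Q x + c^T x + lambda^T (A x - b)
Stationarity (grad_x L = 0): Q x + c + A^T lambda = 0.
Primal feasibility: A x = b.

This gives the KKT block system:
  [ Q   A^T ] [ x     ]   [-c ]
  [ A    0  ] [ lambda ] = [ b ]

Solving the linear system:
  x*      = (-1, 1.2)
  lambda* = (-6.6)
  f(x*)   = 1.9

x* = (-1, 1.2), lambda* = (-6.6)


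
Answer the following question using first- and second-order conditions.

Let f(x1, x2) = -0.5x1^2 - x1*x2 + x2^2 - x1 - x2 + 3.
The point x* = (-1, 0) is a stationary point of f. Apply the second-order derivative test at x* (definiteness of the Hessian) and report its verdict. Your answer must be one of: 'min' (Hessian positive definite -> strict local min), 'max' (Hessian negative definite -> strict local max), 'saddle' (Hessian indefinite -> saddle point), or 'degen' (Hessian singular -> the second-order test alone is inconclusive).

Compute the Hessian H = grad^2 f:
  H = [[-1, -1], [-1, 2]]
Verify stationarity: grad f(x*) = H x* + g = (0, 0).
Eigenvalues of H: -1.3028, 2.3028.
Eigenvalues have mixed signs, so H is indefinite -> x* is a saddle point.

saddle


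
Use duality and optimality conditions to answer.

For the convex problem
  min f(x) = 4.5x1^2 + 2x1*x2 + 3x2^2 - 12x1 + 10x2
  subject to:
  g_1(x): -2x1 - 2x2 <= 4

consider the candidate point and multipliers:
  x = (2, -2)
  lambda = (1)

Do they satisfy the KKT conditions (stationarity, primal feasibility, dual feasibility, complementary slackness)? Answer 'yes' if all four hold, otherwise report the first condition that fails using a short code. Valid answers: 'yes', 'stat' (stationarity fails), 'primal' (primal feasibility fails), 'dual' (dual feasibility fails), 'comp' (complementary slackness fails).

Gradient of f: grad f(x) = Q x + c = (2, 2)
Constraint values g_i(x) = a_i^T x - b_i:
  g_1((2, -2)) = -4
Stationarity residual: grad f(x) + sum_i lambda_i a_i = (0, 0)
  -> stationarity OK
Primal feasibility (all g_i <= 0): OK
Dual feasibility (all lambda_i >= 0): OK
Complementary slackness (lambda_i * g_i(x) = 0 for all i): FAILS

Verdict: the first failing condition is complementary_slackness -> comp.

comp


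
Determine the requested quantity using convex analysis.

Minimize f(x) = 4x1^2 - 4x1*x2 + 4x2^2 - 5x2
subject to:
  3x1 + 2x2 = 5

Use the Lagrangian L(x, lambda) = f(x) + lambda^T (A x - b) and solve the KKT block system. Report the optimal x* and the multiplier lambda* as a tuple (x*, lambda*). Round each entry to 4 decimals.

Form the Lagrangian:
  L(x, lambda) = (1/2) x^T Q x + c^T x + lambda^T (A x - b)
Stationarity (grad_x L = 0): Q x + c + A^T lambda = 0.
Primal feasibility: A x = b.

This gives the KKT block system:
  [ Q   A^T ] [ x     ]   [-c ]
  [ A    0  ] [ lambda ] = [ b ]

Solving the linear system:
  x*      = (0.8553, 1.2171)
  lambda* = (-0.6579)
  f(x*)   = -1.398

x* = (0.8553, 1.2171), lambda* = (-0.6579)


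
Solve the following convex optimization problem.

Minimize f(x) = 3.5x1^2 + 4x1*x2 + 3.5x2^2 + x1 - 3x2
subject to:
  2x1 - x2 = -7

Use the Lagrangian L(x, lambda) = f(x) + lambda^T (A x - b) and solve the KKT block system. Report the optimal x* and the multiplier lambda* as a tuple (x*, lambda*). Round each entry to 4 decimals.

Form the Lagrangian:
  L(x, lambda) = (1/2) x^T Q x + c^T x + lambda^T (A x - b)
Stationarity (grad_x L = 0): Q x + c + A^T lambda = 0.
Primal feasibility: A x = b.

This gives the KKT block system:
  [ Q   A^T ] [ x     ]   [-c ]
  [ A    0  ] [ lambda ] = [ b ]

Solving the linear system:
  x*      = (-2.3725, 2.2549)
  lambda* = (3.2941)
  f(x*)   = 6.9608

x* = (-2.3725, 2.2549), lambda* = (3.2941)


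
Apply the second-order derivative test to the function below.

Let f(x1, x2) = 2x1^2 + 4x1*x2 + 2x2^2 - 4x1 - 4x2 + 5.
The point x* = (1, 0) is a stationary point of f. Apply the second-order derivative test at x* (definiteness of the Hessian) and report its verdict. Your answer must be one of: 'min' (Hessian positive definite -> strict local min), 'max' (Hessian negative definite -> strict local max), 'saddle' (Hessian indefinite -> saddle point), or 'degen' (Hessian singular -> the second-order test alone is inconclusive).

Compute the Hessian H = grad^2 f:
  H = [[4, 4], [4, 4]]
Verify stationarity: grad f(x*) = H x* + g = (0, 0).
Eigenvalues of H: 0, 8.
H has a zero eigenvalue (singular; positive semidefinite but not definite), so H is neither positive definite, negative definite, nor indefinite. The second-order test alone is inconclusive -> degen.
(Indeed, f is constant along the null direction of H through x*, so x* is not a strict local extremum.)

degen


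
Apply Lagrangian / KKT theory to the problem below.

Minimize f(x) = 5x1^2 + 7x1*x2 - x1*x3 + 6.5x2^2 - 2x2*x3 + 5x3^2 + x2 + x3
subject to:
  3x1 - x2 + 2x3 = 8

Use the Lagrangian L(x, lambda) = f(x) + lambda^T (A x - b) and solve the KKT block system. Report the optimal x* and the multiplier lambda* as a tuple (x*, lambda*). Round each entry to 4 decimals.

Form the Lagrangian:
  L(x, lambda) = (1/2) x^T Q x + c^T x + lambda^T (A x - b)
Stationarity (grad_x L = 0): Q x + c + A^T lambda = 0.
Primal feasibility: A x = b.

This gives the KKT block system:
  [ Q   A^T ] [ x     ]   [-c ]
  [ A    0  ] [ lambda ] = [ b ]

Solving the linear system:
  x*      = (1.9174, -1.2841, 0.4819)
  lambda* = (-3.2346)
  f(x*)   = 12.5373

x* = (1.9174, -1.2841, 0.4819), lambda* = (-3.2346)


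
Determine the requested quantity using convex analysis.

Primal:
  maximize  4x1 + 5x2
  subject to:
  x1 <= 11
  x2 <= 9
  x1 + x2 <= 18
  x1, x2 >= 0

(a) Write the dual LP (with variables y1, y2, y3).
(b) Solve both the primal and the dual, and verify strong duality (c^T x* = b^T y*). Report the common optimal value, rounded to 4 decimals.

The standard primal-dual pair for 'max c^T x s.t. A x <= b, x >= 0' is:
  Dual:  min b^T y  s.t.  A^T y >= c,  y >= 0.

So the dual LP is:
  minimize  11y1 + 9y2 + 18y3
  subject to:
    y1 + y3 >= 4
    y2 + y3 >= 5
    y1, y2, y3 >= 0

Solving the primal: x* = (9, 9).
  primal value c^T x* = 81.
Solving the dual: y* = (0, 1, 4).
  dual value b^T y* = 81.
Strong duality: c^T x* = b^T y*. Confirmed.

81


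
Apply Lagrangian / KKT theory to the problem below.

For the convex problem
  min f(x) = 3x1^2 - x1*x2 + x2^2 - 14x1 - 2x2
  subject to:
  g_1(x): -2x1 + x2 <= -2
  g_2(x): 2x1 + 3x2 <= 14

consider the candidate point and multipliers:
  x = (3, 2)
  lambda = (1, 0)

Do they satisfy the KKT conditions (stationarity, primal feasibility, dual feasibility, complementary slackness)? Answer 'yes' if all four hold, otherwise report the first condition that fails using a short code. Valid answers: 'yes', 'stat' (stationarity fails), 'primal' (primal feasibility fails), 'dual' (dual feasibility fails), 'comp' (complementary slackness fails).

Gradient of f: grad f(x) = Q x + c = (2, -1)
Constraint values g_i(x) = a_i^T x - b_i:
  g_1((3, 2)) = -2
  g_2((3, 2)) = -2
Stationarity residual: grad f(x) + sum_i lambda_i a_i = (0, 0)
  -> stationarity OK
Primal feasibility (all g_i <= 0): OK
Dual feasibility (all lambda_i >= 0): OK
Complementary slackness (lambda_i * g_i(x) = 0 for all i): FAILS

Verdict: the first failing condition is complementary_slackness -> comp.

comp


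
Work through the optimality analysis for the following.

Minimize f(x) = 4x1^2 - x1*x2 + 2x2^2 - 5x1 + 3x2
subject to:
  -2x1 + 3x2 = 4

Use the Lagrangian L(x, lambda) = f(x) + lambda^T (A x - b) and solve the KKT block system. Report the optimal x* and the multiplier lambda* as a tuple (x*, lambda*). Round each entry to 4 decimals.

Form the Lagrangian:
  L(x, lambda) = (1/2) x^T Q x + c^T x + lambda^T (A x - b)
Stationarity (grad_x L = 0): Q x + c + A^T lambda = 0.
Primal feasibility: A x = b.

This gives the KKT block system:
  [ Q   A^T ] [ x     ]   [-c ]
  [ A    0  ] [ lambda ] = [ b ]

Solving the linear system:
  x*      = (0.0921, 1.3947)
  lambda* = (-2.8289)
  f(x*)   = 7.5197

x* = (0.0921, 1.3947), lambda* = (-2.8289)


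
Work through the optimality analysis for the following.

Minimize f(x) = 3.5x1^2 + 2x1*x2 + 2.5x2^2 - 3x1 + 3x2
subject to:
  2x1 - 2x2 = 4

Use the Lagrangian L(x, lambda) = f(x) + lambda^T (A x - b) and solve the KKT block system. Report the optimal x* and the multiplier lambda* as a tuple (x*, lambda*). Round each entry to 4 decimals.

Form the Lagrangian:
  L(x, lambda) = (1/2) x^T Q x + c^T x + lambda^T (A x - b)
Stationarity (grad_x L = 0): Q x + c + A^T lambda = 0.
Primal feasibility: A x = b.

This gives the KKT block system:
  [ Q   A^T ] [ x     ]   [-c ]
  [ A    0  ] [ lambda ] = [ b ]

Solving the linear system:
  x*      = (0.875, -1.125)
  lambda* = (-0.4375)
  f(x*)   = -2.125

x* = (0.875, -1.125), lambda* = (-0.4375)


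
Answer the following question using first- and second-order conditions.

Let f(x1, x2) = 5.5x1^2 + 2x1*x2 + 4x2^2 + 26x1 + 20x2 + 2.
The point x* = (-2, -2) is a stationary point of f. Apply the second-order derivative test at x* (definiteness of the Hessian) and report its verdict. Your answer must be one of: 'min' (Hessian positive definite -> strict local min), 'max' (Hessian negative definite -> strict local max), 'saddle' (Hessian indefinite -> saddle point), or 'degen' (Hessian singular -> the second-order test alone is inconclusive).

Compute the Hessian H = grad^2 f:
  H = [[11, 2], [2, 8]]
Verify stationarity: grad f(x*) = H x* + g = (0, 0).
Eigenvalues of H: 7, 12.
Both eigenvalues > 0, so H is positive definite -> x* is a strict local min.

min


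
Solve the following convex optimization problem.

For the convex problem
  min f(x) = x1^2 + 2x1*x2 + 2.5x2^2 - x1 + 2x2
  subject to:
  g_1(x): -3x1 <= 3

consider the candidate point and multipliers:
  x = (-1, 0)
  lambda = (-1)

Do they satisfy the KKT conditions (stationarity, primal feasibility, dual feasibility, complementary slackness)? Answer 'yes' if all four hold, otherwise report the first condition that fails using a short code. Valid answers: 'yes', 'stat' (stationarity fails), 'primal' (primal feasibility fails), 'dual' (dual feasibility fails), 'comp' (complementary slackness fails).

Gradient of f: grad f(x) = Q x + c = (-3, 0)
Constraint values g_i(x) = a_i^T x - b_i:
  g_1((-1, 0)) = 0
Stationarity residual: grad f(x) + sum_i lambda_i a_i = (0, 0)
  -> stationarity OK
Primal feasibility (all g_i <= 0): OK
Dual feasibility (all lambda_i >= 0): FAILS
Complementary slackness (lambda_i * g_i(x) = 0 for all i): OK

Verdict: the first failing condition is dual_feasibility -> dual.

dual


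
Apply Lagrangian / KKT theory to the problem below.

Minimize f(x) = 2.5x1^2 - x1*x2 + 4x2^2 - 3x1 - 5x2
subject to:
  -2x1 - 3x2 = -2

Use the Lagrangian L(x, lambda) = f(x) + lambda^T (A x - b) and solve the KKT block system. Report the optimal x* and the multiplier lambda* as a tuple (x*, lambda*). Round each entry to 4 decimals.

Form the Lagrangian:
  L(x, lambda) = (1/2) x^T Q x + c^T x + lambda^T (A x - b)
Stationarity (grad_x L = 0): Q x + c + A^T lambda = 0.
Primal feasibility: A x = b.

This gives the KKT block system:
  [ Q   A^T ] [ x     ]   [-c ]
  [ A    0  ] [ lambda ] = [ b ]

Solving the linear system:
  x*      = (0.3933, 0.4045)
  lambda* = (-0.7191)
  f(x*)   = -2.3202

x* = (0.3933, 0.4045), lambda* = (-0.7191)


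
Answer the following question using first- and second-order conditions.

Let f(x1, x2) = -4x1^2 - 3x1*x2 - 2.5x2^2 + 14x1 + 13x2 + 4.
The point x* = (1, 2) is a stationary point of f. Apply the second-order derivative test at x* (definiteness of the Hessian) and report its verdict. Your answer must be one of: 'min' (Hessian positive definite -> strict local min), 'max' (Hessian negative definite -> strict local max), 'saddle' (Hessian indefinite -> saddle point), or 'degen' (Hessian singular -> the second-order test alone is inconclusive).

Compute the Hessian H = grad^2 f:
  H = [[-8, -3], [-3, -5]]
Verify stationarity: grad f(x*) = H x* + g = (0, 0).
Eigenvalues of H: -9.8541, -3.1459.
Both eigenvalues < 0, so H is negative definite -> x* is a strict local max.

max


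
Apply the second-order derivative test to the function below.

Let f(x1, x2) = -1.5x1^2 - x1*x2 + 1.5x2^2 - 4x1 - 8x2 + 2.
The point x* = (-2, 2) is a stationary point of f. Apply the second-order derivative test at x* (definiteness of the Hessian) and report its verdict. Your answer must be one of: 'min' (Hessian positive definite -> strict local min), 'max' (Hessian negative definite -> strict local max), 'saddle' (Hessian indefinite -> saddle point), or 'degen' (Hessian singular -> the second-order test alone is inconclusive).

Compute the Hessian H = grad^2 f:
  H = [[-3, -1], [-1, 3]]
Verify stationarity: grad f(x*) = H x* + g = (0, 0).
Eigenvalues of H: -3.1623, 3.1623.
Eigenvalues have mixed signs, so H is indefinite -> x* is a saddle point.

saddle


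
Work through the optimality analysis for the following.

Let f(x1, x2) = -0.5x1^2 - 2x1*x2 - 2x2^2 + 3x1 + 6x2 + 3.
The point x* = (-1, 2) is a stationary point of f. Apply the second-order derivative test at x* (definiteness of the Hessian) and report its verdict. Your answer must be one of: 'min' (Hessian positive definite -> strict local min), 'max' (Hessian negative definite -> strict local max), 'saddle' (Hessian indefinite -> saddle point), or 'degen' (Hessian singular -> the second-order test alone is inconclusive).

Compute the Hessian H = grad^2 f:
  H = [[-1, -2], [-2, -4]]
Verify stationarity: grad f(x*) = H x* + g = (0, 0).
Eigenvalues of H: -5, 0.
H has a zero eigenvalue (singular; negative semidefinite but not definite), so H is neither positive definite, negative definite, nor indefinite. The second-order test alone is inconclusive -> degen.
(Indeed, f is constant along the null direction of H through x*, so x* is not a strict local extremum.)

degen


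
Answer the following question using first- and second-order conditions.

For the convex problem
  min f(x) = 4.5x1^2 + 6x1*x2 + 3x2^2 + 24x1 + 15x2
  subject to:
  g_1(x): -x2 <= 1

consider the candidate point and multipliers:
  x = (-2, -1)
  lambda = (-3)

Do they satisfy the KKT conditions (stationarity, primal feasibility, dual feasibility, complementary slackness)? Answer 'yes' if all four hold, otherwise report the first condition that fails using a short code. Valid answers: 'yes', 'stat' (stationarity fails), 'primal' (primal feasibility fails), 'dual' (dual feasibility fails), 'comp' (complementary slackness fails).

Gradient of f: grad f(x) = Q x + c = (0, -3)
Constraint values g_i(x) = a_i^T x - b_i:
  g_1((-2, -1)) = 0
Stationarity residual: grad f(x) + sum_i lambda_i a_i = (0, 0)
  -> stationarity OK
Primal feasibility (all g_i <= 0): OK
Dual feasibility (all lambda_i >= 0): FAILS
Complementary slackness (lambda_i * g_i(x) = 0 for all i): OK

Verdict: the first failing condition is dual_feasibility -> dual.

dual


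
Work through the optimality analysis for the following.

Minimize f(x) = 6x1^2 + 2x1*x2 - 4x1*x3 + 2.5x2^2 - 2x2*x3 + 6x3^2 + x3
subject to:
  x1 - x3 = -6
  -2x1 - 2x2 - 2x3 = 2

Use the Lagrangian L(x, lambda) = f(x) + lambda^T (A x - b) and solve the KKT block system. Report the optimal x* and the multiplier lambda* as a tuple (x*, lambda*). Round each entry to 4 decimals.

Form the Lagrangian:
  L(x, lambda) = (1/2) x^T Q x + c^T x + lambda^T (A x - b)
Stationarity (grad_x L = 0): Q x + c + A^T lambda = 0.
Primal feasibility: A x = b.

This gives the KKT block system:
  [ Q   A^T ] [ x     ]   [-c ]
  [ A    0  ] [ lambda ] = [ b ]

Solving the linear system:
  x*      = (-3.9722, 0.9444, 2.0278)
  lambda* = (46.6111, -3.6389)
  f(x*)   = 144.4861

x* = (-3.9722, 0.9444, 2.0278), lambda* = (46.6111, -3.6389)


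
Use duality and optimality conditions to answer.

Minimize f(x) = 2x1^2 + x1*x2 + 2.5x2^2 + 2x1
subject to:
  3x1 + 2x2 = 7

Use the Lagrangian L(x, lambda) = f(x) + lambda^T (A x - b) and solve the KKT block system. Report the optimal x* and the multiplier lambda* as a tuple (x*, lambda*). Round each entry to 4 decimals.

Form the Lagrangian:
  L(x, lambda) = (1/2) x^T Q x + c^T x + lambda^T (A x - b)
Stationarity (grad_x L = 0): Q x + c + A^T lambda = 0.
Primal feasibility: A x = b.

This gives the KKT block system:
  [ Q   A^T ] [ x     ]   [-c ]
  [ A    0  ] [ lambda ] = [ b ]

Solving the linear system:
  x*      = (1.6939, 0.9592)
  lambda* = (-3.2449)
  f(x*)   = 13.051

x* = (1.6939, 0.9592), lambda* = (-3.2449)


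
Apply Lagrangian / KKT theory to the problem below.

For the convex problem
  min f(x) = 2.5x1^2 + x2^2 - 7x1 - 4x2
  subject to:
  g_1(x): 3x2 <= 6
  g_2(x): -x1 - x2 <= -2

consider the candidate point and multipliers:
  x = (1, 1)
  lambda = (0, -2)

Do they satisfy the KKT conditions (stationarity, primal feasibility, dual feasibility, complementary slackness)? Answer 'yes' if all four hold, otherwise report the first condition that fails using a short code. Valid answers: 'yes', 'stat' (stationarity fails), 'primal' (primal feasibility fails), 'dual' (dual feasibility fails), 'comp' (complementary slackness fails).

Gradient of f: grad f(x) = Q x + c = (-2, -2)
Constraint values g_i(x) = a_i^T x - b_i:
  g_1((1, 1)) = -3
  g_2((1, 1)) = 0
Stationarity residual: grad f(x) + sum_i lambda_i a_i = (0, 0)
  -> stationarity OK
Primal feasibility (all g_i <= 0): OK
Dual feasibility (all lambda_i >= 0): FAILS
Complementary slackness (lambda_i * g_i(x) = 0 for all i): OK

Verdict: the first failing condition is dual_feasibility -> dual.

dual


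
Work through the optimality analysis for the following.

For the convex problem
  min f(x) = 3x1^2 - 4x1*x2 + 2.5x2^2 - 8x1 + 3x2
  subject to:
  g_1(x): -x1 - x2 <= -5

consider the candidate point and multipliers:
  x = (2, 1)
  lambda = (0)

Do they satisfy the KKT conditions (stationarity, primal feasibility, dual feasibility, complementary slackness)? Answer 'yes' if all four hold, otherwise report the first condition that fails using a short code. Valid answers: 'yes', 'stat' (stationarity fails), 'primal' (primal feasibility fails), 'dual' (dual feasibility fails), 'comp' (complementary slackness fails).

Gradient of f: grad f(x) = Q x + c = (0, 0)
Constraint values g_i(x) = a_i^T x - b_i:
  g_1((2, 1)) = 2
Stationarity residual: grad f(x) + sum_i lambda_i a_i = (0, 0)
  -> stationarity OK
Primal feasibility (all g_i <= 0): FAILS
Dual feasibility (all lambda_i >= 0): OK
Complementary slackness (lambda_i * g_i(x) = 0 for all i): OK

Verdict: the first failing condition is primal_feasibility -> primal.

primal


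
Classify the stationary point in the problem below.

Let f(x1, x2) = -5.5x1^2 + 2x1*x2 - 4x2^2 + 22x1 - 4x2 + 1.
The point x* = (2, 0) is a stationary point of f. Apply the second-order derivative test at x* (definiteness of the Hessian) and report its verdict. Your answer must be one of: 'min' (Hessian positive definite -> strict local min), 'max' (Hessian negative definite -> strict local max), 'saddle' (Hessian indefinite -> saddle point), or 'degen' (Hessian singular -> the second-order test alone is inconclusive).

Compute the Hessian H = grad^2 f:
  H = [[-11, 2], [2, -8]]
Verify stationarity: grad f(x*) = H x* + g = (0, 0).
Eigenvalues of H: -12, -7.
Both eigenvalues < 0, so H is negative definite -> x* is a strict local max.

max


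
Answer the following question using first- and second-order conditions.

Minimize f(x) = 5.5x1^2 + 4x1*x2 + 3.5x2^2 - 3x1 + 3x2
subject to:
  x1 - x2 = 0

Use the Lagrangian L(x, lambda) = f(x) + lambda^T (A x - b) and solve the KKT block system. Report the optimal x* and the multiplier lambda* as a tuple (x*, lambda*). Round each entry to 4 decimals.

Form the Lagrangian:
  L(x, lambda) = (1/2) x^T Q x + c^T x + lambda^T (A x - b)
Stationarity (grad_x L = 0): Q x + c + A^T lambda = 0.
Primal feasibility: A x = b.

This gives the KKT block system:
  [ Q   A^T ] [ x     ]   [-c ]
  [ A    0  ] [ lambda ] = [ b ]

Solving the linear system:
  x*      = (0, 0)
  lambda* = (3)
  f(x*)   = 0

x* = (0, 0), lambda* = (3)


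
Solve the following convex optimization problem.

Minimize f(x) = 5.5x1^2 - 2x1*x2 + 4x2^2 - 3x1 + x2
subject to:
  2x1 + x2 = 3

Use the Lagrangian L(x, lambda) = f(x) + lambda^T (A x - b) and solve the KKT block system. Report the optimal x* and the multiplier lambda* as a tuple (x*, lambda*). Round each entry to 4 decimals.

Form the Lagrangian:
  L(x, lambda) = (1/2) x^T Q x + c^T x + lambda^T (A x - b)
Stationarity (grad_x L = 0): Q x + c + A^T lambda = 0.
Primal feasibility: A x = b.

This gives the KKT block system:
  [ Q   A^T ] [ x     ]   [-c ]
  [ A    0  ] [ lambda ] = [ b ]

Solving the linear system:
  x*      = (1.1569, 0.6863)
  lambda* = (-4.1765)
  f(x*)   = 4.8725

x* = (1.1569, 0.6863), lambda* = (-4.1765)


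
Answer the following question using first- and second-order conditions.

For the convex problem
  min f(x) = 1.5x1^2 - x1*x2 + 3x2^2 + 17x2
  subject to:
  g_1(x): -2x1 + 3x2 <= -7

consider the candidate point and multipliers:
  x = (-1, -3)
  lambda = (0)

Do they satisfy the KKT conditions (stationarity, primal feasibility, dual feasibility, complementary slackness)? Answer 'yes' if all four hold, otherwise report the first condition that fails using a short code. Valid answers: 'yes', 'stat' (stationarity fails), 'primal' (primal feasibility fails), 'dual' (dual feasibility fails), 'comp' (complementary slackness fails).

Gradient of f: grad f(x) = Q x + c = (0, 0)
Constraint values g_i(x) = a_i^T x - b_i:
  g_1((-1, -3)) = 0
Stationarity residual: grad f(x) + sum_i lambda_i a_i = (0, 0)
  -> stationarity OK
Primal feasibility (all g_i <= 0): OK
Dual feasibility (all lambda_i >= 0): OK
Complementary slackness (lambda_i * g_i(x) = 0 for all i): OK

Verdict: yes, KKT holds.

yes


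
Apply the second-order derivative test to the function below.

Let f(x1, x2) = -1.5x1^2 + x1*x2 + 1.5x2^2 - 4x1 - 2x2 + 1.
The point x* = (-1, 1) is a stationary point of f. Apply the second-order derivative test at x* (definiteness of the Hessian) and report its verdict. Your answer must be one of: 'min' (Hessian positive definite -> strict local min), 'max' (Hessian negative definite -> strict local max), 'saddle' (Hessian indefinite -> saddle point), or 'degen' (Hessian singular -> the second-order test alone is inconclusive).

Compute the Hessian H = grad^2 f:
  H = [[-3, 1], [1, 3]]
Verify stationarity: grad f(x*) = H x* + g = (0, 0).
Eigenvalues of H: -3.1623, 3.1623.
Eigenvalues have mixed signs, so H is indefinite -> x* is a saddle point.

saddle


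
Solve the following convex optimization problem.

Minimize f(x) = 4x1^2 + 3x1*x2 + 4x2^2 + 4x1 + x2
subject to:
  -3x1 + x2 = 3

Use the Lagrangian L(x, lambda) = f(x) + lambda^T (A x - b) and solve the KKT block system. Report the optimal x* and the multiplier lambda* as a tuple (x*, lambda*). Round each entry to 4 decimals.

Form the Lagrangian:
  L(x, lambda) = (1/2) x^T Q x + c^T x + lambda^T (A x - b)
Stationarity (grad_x L = 0): Q x + c + A^T lambda = 0.
Primal feasibility: A x = b.

This gives the KKT block system:
  [ Q   A^T ] [ x     ]   [-c ]
  [ A    0  ] [ lambda ] = [ b ]

Solving the linear system:
  x*      = (-0.898, 0.3061)
  lambda* = (-0.7551)
  f(x*)   = -0.5102

x* = (-0.898, 0.3061), lambda* = (-0.7551)


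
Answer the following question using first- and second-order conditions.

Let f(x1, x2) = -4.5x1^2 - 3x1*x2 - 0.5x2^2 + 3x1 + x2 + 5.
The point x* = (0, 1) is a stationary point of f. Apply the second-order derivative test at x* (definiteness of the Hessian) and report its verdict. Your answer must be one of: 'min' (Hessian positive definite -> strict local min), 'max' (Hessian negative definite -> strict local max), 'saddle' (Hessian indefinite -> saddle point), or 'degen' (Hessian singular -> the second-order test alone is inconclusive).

Compute the Hessian H = grad^2 f:
  H = [[-9, -3], [-3, -1]]
Verify stationarity: grad f(x*) = H x* + g = (0, 0).
Eigenvalues of H: -10, 0.
H has a zero eigenvalue (singular; negative semidefinite but not definite), so H is neither positive definite, negative definite, nor indefinite. The second-order test alone is inconclusive -> degen.
(Indeed, f is constant along the null direction of H through x*, so x* is not a strict local extremum.)

degen


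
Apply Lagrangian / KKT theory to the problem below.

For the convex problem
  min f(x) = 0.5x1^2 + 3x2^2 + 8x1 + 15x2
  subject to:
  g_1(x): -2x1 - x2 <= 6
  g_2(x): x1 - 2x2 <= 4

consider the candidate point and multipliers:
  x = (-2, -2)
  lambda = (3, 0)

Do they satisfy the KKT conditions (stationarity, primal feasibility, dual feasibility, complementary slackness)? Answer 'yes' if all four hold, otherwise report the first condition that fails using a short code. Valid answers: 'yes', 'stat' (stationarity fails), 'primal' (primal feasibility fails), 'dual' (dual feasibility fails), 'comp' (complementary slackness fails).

Gradient of f: grad f(x) = Q x + c = (6, 3)
Constraint values g_i(x) = a_i^T x - b_i:
  g_1((-2, -2)) = 0
  g_2((-2, -2)) = -2
Stationarity residual: grad f(x) + sum_i lambda_i a_i = (0, 0)
  -> stationarity OK
Primal feasibility (all g_i <= 0): OK
Dual feasibility (all lambda_i >= 0): OK
Complementary slackness (lambda_i * g_i(x) = 0 for all i): OK

Verdict: yes, KKT holds.

yes


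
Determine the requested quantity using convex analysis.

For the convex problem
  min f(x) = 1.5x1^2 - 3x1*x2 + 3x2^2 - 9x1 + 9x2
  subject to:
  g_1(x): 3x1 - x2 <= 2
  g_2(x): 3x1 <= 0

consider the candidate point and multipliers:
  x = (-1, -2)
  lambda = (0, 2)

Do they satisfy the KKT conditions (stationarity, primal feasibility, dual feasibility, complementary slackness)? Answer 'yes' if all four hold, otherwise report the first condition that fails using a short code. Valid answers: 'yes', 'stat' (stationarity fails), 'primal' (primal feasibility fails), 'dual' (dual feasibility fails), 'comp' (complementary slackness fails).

Gradient of f: grad f(x) = Q x + c = (-6, 0)
Constraint values g_i(x) = a_i^T x - b_i:
  g_1((-1, -2)) = -3
  g_2((-1, -2)) = -3
Stationarity residual: grad f(x) + sum_i lambda_i a_i = (0, 0)
  -> stationarity OK
Primal feasibility (all g_i <= 0): OK
Dual feasibility (all lambda_i >= 0): OK
Complementary slackness (lambda_i * g_i(x) = 0 for all i): FAILS

Verdict: the first failing condition is complementary_slackness -> comp.

comp


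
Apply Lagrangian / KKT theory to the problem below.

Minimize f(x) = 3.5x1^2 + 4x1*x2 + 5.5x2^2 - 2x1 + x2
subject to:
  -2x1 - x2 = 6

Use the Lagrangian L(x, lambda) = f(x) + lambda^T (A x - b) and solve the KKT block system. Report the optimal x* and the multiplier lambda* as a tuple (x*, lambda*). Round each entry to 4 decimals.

Form the Lagrangian:
  L(x, lambda) = (1/2) x^T Q x + c^T x + lambda^T (A x - b)
Stationarity (grad_x L = 0): Q x + c + A^T lambda = 0.
Primal feasibility: A x = b.

This gives the KKT block system:
  [ Q   A^T ] [ x     ]   [-c ]
  [ A    0  ] [ lambda ] = [ b ]

Solving the linear system:
  x*      = (-2.9714, -0.0571)
  lambda* = (-11.5143)
  f(x*)   = 37.4857

x* = (-2.9714, -0.0571), lambda* = (-11.5143)


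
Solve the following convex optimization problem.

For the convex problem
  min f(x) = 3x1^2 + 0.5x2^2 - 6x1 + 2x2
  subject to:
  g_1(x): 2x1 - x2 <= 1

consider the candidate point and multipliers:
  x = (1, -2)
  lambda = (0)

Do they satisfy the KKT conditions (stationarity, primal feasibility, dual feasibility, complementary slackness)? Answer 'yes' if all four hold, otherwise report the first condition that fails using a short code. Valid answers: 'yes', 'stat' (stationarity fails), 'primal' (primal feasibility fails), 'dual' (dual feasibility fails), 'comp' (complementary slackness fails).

Gradient of f: grad f(x) = Q x + c = (0, 0)
Constraint values g_i(x) = a_i^T x - b_i:
  g_1((1, -2)) = 3
Stationarity residual: grad f(x) + sum_i lambda_i a_i = (0, 0)
  -> stationarity OK
Primal feasibility (all g_i <= 0): FAILS
Dual feasibility (all lambda_i >= 0): OK
Complementary slackness (lambda_i * g_i(x) = 0 for all i): OK

Verdict: the first failing condition is primal_feasibility -> primal.

primal


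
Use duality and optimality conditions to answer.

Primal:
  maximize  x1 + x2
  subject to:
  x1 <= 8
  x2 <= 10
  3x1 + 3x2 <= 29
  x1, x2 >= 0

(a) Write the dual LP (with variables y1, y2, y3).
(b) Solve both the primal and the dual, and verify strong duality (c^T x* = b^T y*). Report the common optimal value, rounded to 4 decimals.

The standard primal-dual pair for 'max c^T x s.t. A x <= b, x >= 0' is:
  Dual:  min b^T y  s.t.  A^T y >= c,  y >= 0.

So the dual LP is:
  minimize  8y1 + 10y2 + 29y3
  subject to:
    y1 + 3y3 >= 1
    y2 + 3y3 >= 1
    y1, y2, y3 >= 0

Solving the primal: x* = (0, 9.6667).
  primal value c^T x* = 9.6667.
Solving the dual: y* = (0, 0, 0.3333).
  dual value b^T y* = 9.6667.
Strong duality: c^T x* = b^T y*. Confirmed.

9.6667


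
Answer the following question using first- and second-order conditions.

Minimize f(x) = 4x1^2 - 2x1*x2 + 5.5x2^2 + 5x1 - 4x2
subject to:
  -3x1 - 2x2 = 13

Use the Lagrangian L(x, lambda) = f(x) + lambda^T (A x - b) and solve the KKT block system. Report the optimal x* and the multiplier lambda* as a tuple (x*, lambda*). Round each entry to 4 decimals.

Form the Lagrangian:
  L(x, lambda) = (1/2) x^T Q x + c^T x + lambda^T (A x - b)
Stationarity (grad_x L = 0): Q x + c + A^T lambda = 0.
Primal feasibility: A x = b.

This gives the KKT block system:
  [ Q   A^T ] [ x     ]   [-c ]
  [ A    0  ] [ lambda ] = [ b ]

Solving the linear system:
  x*      = (-3.3871, -1.4194)
  lambda* = (-6.4194)
  f(x*)   = 36.0968

x* = (-3.3871, -1.4194), lambda* = (-6.4194)


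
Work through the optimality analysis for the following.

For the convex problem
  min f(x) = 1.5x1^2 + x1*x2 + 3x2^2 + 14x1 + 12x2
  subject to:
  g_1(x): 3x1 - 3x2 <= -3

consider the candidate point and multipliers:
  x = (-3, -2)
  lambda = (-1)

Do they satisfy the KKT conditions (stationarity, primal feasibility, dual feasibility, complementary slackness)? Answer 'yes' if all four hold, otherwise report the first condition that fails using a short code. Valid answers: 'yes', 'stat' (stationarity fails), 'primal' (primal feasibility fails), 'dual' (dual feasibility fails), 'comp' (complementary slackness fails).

Gradient of f: grad f(x) = Q x + c = (3, -3)
Constraint values g_i(x) = a_i^T x - b_i:
  g_1((-3, -2)) = 0
Stationarity residual: grad f(x) + sum_i lambda_i a_i = (0, 0)
  -> stationarity OK
Primal feasibility (all g_i <= 0): OK
Dual feasibility (all lambda_i >= 0): FAILS
Complementary slackness (lambda_i * g_i(x) = 0 for all i): OK

Verdict: the first failing condition is dual_feasibility -> dual.

dual


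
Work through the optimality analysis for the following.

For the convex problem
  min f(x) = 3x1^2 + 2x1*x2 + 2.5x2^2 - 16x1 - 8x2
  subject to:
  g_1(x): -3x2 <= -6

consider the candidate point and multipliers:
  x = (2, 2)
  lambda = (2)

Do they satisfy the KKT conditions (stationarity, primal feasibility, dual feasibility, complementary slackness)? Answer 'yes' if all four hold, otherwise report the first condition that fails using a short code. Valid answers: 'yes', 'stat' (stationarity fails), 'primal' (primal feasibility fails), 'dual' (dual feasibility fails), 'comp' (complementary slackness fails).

Gradient of f: grad f(x) = Q x + c = (0, 6)
Constraint values g_i(x) = a_i^T x - b_i:
  g_1((2, 2)) = 0
Stationarity residual: grad f(x) + sum_i lambda_i a_i = (0, 0)
  -> stationarity OK
Primal feasibility (all g_i <= 0): OK
Dual feasibility (all lambda_i >= 0): OK
Complementary slackness (lambda_i * g_i(x) = 0 for all i): OK

Verdict: yes, KKT holds.

yes


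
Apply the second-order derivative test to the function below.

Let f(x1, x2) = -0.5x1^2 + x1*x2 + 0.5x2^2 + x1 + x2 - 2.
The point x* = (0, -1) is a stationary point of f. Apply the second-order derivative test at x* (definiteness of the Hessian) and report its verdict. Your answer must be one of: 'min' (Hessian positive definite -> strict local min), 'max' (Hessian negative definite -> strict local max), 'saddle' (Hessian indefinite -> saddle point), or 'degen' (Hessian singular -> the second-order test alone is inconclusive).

Compute the Hessian H = grad^2 f:
  H = [[-1, 1], [1, 1]]
Verify stationarity: grad f(x*) = H x* + g = (0, 0).
Eigenvalues of H: -1.4142, 1.4142.
Eigenvalues have mixed signs, so H is indefinite -> x* is a saddle point.

saddle


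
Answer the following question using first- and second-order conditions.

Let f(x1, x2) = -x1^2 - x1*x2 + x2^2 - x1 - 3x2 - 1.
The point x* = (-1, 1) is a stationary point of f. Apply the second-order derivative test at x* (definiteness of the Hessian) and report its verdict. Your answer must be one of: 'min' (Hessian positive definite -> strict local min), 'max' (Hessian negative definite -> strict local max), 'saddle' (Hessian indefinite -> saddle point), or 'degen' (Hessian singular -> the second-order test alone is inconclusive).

Compute the Hessian H = grad^2 f:
  H = [[-2, -1], [-1, 2]]
Verify stationarity: grad f(x*) = H x* + g = (0, 0).
Eigenvalues of H: -2.2361, 2.2361.
Eigenvalues have mixed signs, so H is indefinite -> x* is a saddle point.

saddle
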